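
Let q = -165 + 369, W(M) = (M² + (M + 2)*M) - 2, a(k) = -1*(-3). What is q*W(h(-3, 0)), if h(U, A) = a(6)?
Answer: 4488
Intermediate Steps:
a(k) = 3
h(U, A) = 3
W(M) = -2 + M² + M*(2 + M) (W(M) = (M² + (2 + M)*M) - 2 = (M² + M*(2 + M)) - 2 = -2 + M² + M*(2 + M))
q = 204
q*W(h(-3, 0)) = 204*(-2 + 2*3 + 2*3²) = 204*(-2 + 6 + 2*9) = 204*(-2 + 6 + 18) = 204*22 = 4488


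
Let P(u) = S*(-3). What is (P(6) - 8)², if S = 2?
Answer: 196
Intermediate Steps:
P(u) = -6 (P(u) = 2*(-3) = -6)
(P(6) - 8)² = (-6 - 8)² = (-14)² = 196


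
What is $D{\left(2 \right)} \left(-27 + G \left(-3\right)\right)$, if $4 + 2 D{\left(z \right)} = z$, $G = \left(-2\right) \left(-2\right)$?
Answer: $39$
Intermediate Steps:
$G = 4$
$D{\left(z \right)} = -2 + \frac{z}{2}$
$D{\left(2 \right)} \left(-27 + G \left(-3\right)\right) = \left(-2 + \frac{1}{2} \cdot 2\right) \left(-27 + 4 \left(-3\right)\right) = \left(-2 + 1\right) \left(-27 - 12\right) = \left(-1\right) \left(-39\right) = 39$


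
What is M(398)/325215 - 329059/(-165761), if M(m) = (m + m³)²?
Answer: 131769916160375398957/10781592723 ≈ 1.2222e+10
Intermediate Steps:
M(398)/325215 - 329059/(-165761) = (398²*(1 + 398²)²)/325215 - 329059/(-165761) = (158404*(1 + 158404)²)*(1/325215) - 329059*(-1/165761) = (158404*158405²)*(1/325215) + 329059/165761 = (158404*25092144025)*(1/325215) + 329059/165761 = 3974695982136100*(1/325215) + 329059/165761 = 794939196427220/65043 + 329059/165761 = 131769916160375398957/10781592723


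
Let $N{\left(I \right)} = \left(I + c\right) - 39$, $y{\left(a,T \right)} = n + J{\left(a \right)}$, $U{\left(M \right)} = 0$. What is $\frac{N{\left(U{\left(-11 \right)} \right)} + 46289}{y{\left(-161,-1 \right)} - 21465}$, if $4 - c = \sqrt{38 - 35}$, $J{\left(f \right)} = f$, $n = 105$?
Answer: $- \frac{46254}{21521} + \frac{\sqrt{3}}{21521} \approx -2.1492$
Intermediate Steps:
$y{\left(a,T \right)} = 105 + a$
$c = 4 - \sqrt{3}$ ($c = 4 - \sqrt{38 - 35} = 4 - \sqrt{3} \approx 2.2679$)
$N{\left(I \right)} = -35 + I - \sqrt{3}$ ($N{\left(I \right)} = \left(I + \left(4 - \sqrt{3}\right)\right) - 39 = \left(4 + I - \sqrt{3}\right) - 39 = -35 + I - \sqrt{3}$)
$\frac{N{\left(U{\left(-11 \right)} \right)} + 46289}{y{\left(-161,-1 \right)} - 21465} = \frac{\left(-35 + 0 - \sqrt{3}\right) + 46289}{\left(105 - 161\right) - 21465} = \frac{\left(-35 - \sqrt{3}\right) + 46289}{-56 - 21465} = \frac{46254 - \sqrt{3}}{-21521} = \left(46254 - \sqrt{3}\right) \left(- \frac{1}{21521}\right) = - \frac{46254}{21521} + \frac{\sqrt{3}}{21521}$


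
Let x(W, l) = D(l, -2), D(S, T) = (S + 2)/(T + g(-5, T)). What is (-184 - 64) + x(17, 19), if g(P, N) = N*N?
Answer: -475/2 ≈ -237.50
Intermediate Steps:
g(P, N) = N**2
D(S, T) = (2 + S)/(T + T**2) (D(S, T) = (S + 2)/(T + T**2) = (2 + S)/(T + T**2))
x(W, l) = 1 + l/2 (x(W, l) = (2 + l)/((-2)*(1 - 2)) = -1/2*(2 + l)/(-1) = -1/2*(-1)*(2 + l) = 1 + l/2)
(-184 - 64) + x(17, 19) = (-184 - 64) + (1 + (1/2)*19) = -248 + (1 + 19/2) = -248 + 21/2 = -475/2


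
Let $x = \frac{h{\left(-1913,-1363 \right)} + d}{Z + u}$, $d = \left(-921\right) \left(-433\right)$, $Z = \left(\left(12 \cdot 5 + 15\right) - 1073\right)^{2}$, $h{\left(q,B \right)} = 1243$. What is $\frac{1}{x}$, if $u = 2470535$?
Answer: $\frac{3466539}{400036} \approx 8.6656$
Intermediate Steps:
$Z = 996004$ ($Z = \left(\left(60 + 15\right) - 1073\right)^{2} = \left(75 - 1073\right)^{2} = \left(-998\right)^{2} = 996004$)
$d = 398793$
$x = \frac{400036}{3466539}$ ($x = \frac{1243 + 398793}{996004 + 2470535} = \frac{400036}{3466539} \approx 0.1154$)
$\frac{1}{x} = \frac{1}{\frac{400036}{3466539}} = \frac{3466539}{400036}$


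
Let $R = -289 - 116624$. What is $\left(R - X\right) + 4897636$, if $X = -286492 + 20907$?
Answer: $5046308$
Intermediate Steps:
$X = -265585$
$R = -116913$ ($R = -289 - 116624 = -116913$)
$\left(R - X\right) + 4897636 = \left(-116913 - -265585\right) + 4897636 = \left(-116913 + 265585\right) + 4897636 = 148672 + 4897636 = 5046308$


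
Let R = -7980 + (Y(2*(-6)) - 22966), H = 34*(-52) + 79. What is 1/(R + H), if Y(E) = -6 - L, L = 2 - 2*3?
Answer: -1/32637 ≈ -3.0640e-5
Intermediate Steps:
L = -4 (L = 2 - 6 = -4)
Y(E) = -2 (Y(E) = -6 - 1*(-4) = -6 + 4 = -2)
H = -1689 (H = -1768 + 79 = -1689)
R = -30948 (R = -7980 + (-2 - 22966) = -7980 - 22968 = -30948)
1/(R + H) = 1/(-30948 - 1689) = 1/(-32637) = -1/32637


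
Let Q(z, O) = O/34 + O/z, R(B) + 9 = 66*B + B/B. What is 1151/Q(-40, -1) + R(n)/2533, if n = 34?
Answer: -1982521732/7599 ≈ -2.6089e+5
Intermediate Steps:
R(B) = -8 + 66*B (R(B) = -9 + (66*B + B/B) = -9 + (66*B + 1) = -9 + (1 + 66*B) = -8 + 66*B)
Q(z, O) = O/34 + O/z (Q(z, O) = O*(1/34) + O/z = O/34 + O/z)
1151/Q(-40, -1) + R(n)/2533 = 1151/((1/34)*(-1) - 1/(-40)) + (-8 + 66*34)/2533 = 1151/(-1/34 - 1*(-1/40)) + (-8 + 2244)*(1/2533) = 1151/(-1/34 + 1/40) + 2236*(1/2533) = 1151/(-3/680) + 2236/2533 = 1151*(-680/3) + 2236/2533 = -782680/3 + 2236/2533 = -1982521732/7599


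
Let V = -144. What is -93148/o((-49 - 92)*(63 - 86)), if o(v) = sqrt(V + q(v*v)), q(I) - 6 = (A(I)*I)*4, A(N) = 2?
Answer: -46574*sqrt(84136254)/42068127 ≈ -10.155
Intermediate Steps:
q(I) = 6 + 8*I (q(I) = 6 + (2*I)*4 = 6 + 8*I)
o(v) = sqrt(-138 + 8*v**2) (o(v) = sqrt(-144 + (6 + 8*(v*v))) = sqrt(-144 + (6 + 8*v**2)) = sqrt(-138 + 8*v**2))
-93148/o((-49 - 92)*(63 - 86)) = -93148/sqrt(-138 + 8*((-49 - 92)*(63 - 86))**2) = -93148/sqrt(-138 + 8*(-141*(-23))**2) = -93148/sqrt(-138 + 8*3243**2) = -93148/sqrt(-138 + 8*10517049) = -93148/sqrt(-138 + 84136392) = -93148*sqrt(84136254)/84136254 = -46574*sqrt(84136254)/42068127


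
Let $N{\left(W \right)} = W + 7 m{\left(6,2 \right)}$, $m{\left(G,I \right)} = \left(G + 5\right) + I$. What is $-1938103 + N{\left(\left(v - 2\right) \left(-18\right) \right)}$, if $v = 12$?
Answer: $-1938192$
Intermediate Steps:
$m{\left(G,I \right)} = 5 + G + I$ ($m{\left(G,I \right)} = \left(5 + G\right) + I = 5 + G + I$)
$N{\left(W \right)} = 91 + W$ ($N{\left(W \right)} = W + 7 \left(5 + 6 + 2\right) = W + 7 \cdot 13 = W + 91 = 91 + W$)
$-1938103 + N{\left(\left(v - 2\right) \left(-18\right) \right)} = -1938103 + \left(91 + \left(12 - 2\right) \left(-18\right)\right) = -1938103 + \left(91 + 10 \left(-18\right)\right) = -1938103 + \left(91 - 180\right) = -1938103 - 89 = -1938192$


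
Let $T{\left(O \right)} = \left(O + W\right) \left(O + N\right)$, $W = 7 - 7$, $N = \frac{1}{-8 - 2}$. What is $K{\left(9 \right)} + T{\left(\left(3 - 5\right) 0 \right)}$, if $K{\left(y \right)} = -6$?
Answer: $-6$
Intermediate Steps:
$N = - \frac{1}{10}$ ($N = \frac{1}{-10} = - \frac{1}{10} \approx -0.1$)
$W = 0$ ($W = 7 - 7 = 0$)
$T{\left(O \right)} = O \left(- \frac{1}{10} + O\right)$ ($T{\left(O \right)} = \left(O + 0\right) \left(O - \frac{1}{10}\right) = O \left(- \frac{1}{10} + O\right)$)
$K{\left(9 \right)} + T{\left(\left(3 - 5\right) 0 \right)} = -6 + \left(3 - 5\right) 0 \left(- \frac{1}{10} + \left(3 - 5\right) 0\right) = -6 + \left(-2\right) 0 \left(- \frac{1}{10} - 0\right) = -6 + 0 \left(- \frac{1}{10} + 0\right) = -6 + 0 \left(- \frac{1}{10}\right) = -6 + 0 = -6$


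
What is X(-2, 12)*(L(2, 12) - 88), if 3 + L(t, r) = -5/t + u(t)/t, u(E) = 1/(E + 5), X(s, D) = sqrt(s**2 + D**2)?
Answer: -1308*sqrt(37)/7 ≈ -1136.6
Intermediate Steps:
X(s, D) = sqrt(D**2 + s**2)
u(E) = 1/(5 + E)
L(t, r) = -3 - 5/t + 1/(t*(5 + t)) (L(t, r) = -3 + (-5/t + 1/((5 + t)*t)) = -3 + (-5/t + 1/(t*(5 + t))) = -3 - 5/t + 1/(t*(5 + t)))
X(-2, 12)*(L(2, 12) - 88) = sqrt(12**2 + (-2)**2)*((1 - (5 + 2)*(5 + 3*2))/(2*(5 + 2)) - 88) = sqrt(144 + 4)*((1/2)*(1 - 1*7*(5 + 6))/7 - 88) = sqrt(148)*((1/2)*(1/7)*(1 - 1*7*11) - 88) = (2*sqrt(37))*((1/2)*(1/7)*(1 - 77) - 88) = (2*sqrt(37))*((1/2)*(1/7)*(-76) - 88) = (2*sqrt(37))*(-38/7 - 88) = (2*sqrt(37))*(-654/7) = -1308*sqrt(37)/7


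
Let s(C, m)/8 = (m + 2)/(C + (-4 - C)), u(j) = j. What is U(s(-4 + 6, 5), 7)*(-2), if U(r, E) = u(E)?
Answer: -14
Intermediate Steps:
s(C, m) = -4 - 2*m (s(C, m) = 8*((m + 2)/(C + (-4 - C))) = 8*((2 + m)/(-4)) = 8*((2 + m)*(-¼)) = 8*(-½ - m/4) = -4 - 2*m)
U(r, E) = E
U(s(-4 + 6, 5), 7)*(-2) = 7*(-2) = -14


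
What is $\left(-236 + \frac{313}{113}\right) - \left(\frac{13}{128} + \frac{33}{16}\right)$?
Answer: $- \frac{3404741}{14464} \approx -235.39$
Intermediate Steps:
$\left(-236 + \frac{313}{113}\right) - \left(\frac{13}{128} + \frac{33}{16}\right) = \left(-236 + 313 \cdot \frac{1}{113}\right) - \frac{277}{128} = \left(-236 + \frac{313}{113}\right) - \frac{277}{128} = - \frac{26355}{113} - \frac{277}{128} = - \frac{3404741}{14464}$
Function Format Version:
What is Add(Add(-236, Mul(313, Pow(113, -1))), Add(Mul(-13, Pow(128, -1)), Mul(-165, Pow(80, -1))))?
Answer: Rational(-3404741, 14464) ≈ -235.39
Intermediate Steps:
Add(Add(-236, Mul(313, Pow(113, -1))), Add(Mul(-13, Pow(128, -1)), Mul(-165, Pow(80, -1)))) = Add(Add(-236, Mul(313, Rational(1, 113))), Add(Mul(-13, Rational(1, 128)), Mul(-165, Rational(1, 80)))) = Add(Add(-236, Rational(313, 113)), Add(Rational(-13, 128), Rational(-33, 16))) = Add(Rational(-26355, 113), Rational(-277, 128)) = Rational(-3404741, 14464)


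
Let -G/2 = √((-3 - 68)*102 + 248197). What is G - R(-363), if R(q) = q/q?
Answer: -1 - 2*√240955 ≈ -982.74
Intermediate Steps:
R(q) = 1
G = -2*√240955 (G = -2*√((-3 - 68)*102 + 248197) = -2*√(-71*102 + 248197) = -2*√(-7242 + 248197) = -2*√240955 ≈ -981.74)
G - R(-363) = -2*√240955 - 1*1 = -2*√240955 - 1 = -1 - 2*√240955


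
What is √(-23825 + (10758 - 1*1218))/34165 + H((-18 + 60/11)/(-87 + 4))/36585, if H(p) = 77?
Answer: 77/36585 + I*√14285/34165 ≈ 0.0021047 + 0.0034983*I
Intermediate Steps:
√(-23825 + (10758 - 1*1218))/34165 + H((-18 + 60/11)/(-87 + 4))/36585 = √(-23825 + (10758 - 1*1218))/34165 + 77/36585 = √(-23825 + (10758 - 1218))*(1/34165) + 77*(1/36585) = √(-23825 + 9540)*(1/34165) + 77/36585 = √(-14285)*(1/34165) + 77/36585 = (I*√14285)*(1/34165) + 77/36585 = I*√14285/34165 + 77/36585 = 77/36585 + I*√14285/34165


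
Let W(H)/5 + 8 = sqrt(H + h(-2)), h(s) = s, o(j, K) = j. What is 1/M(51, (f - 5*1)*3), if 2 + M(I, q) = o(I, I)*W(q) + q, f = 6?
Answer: -1/1784 ≈ -0.00056054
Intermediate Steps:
W(H) = -40 + 5*sqrt(-2 + H) (W(H) = -40 + 5*sqrt(H - 2) = -40 + 5*sqrt(-2 + H))
M(I, q) = -2 + q + I*(-40 + 5*sqrt(-2 + q)) (M(I, q) = -2 + (I*(-40 + 5*sqrt(-2 + q)) + q) = -2 + (q + I*(-40 + 5*sqrt(-2 + q))) = -2 + q + I*(-40 + 5*sqrt(-2 + q)))
1/M(51, (f - 5*1)*3) = 1/(-2 + (6 - 5*1)*3 + 5*51*(-8 + sqrt(-2 + (6 - 5*1)*3))) = 1/(-2 + (6 - 5)*3 + 5*51*(-8 + sqrt(-2 + (6 - 5)*3))) = 1/(-2 + 1*3 + 5*51*(-8 + sqrt(-2 + 1*3))) = 1/(-2 + 3 + 5*51*(-8 + sqrt(-2 + 3))) = 1/(-2 + 3 + 5*51*(-8 + sqrt(1))) = 1/(-2 + 3 + 5*51*(-8 + 1)) = 1/(-2 + 3 + 5*51*(-7)) = 1/(-2 + 3 - 1785) = 1/(-1784) = -1/1784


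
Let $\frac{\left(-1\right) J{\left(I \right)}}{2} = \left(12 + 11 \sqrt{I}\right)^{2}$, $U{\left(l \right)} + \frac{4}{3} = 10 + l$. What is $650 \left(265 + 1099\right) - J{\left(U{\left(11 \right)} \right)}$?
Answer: $\frac{2674942}{3} + 176 \sqrt{177} \approx 8.9399 \cdot 10^{5}$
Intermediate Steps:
$U{\left(l \right)} = \frac{26}{3} + l$ ($U{\left(l \right)} = - \frac{4}{3} + \left(10 + l\right) = \frac{26}{3} + l$)
$J{\left(I \right)} = - 2 \left(12 + 11 \sqrt{I}\right)^{2}$
$650 \left(265 + 1099\right) - J{\left(U{\left(11 \right)} \right)} = 650 \left(265 + 1099\right) - - 2 \left(12 + 11 \sqrt{\frac{26}{3} + 11}\right)^{2} = 650 \cdot 1364 - - 2 \left(12 + 11 \sqrt{\frac{59}{3}}\right)^{2} = 886600 - - 2 \left(12 + 11 \frac{\sqrt{177}}{3}\right)^{2} = 886600 - - 2 \left(12 + \frac{11 \sqrt{177}}{3}\right)^{2} = 886600 + 2 \left(12 + \frac{11 \sqrt{177}}{3}\right)^{2}$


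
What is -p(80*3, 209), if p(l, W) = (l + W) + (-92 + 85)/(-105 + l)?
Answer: -60608/135 ≈ -448.95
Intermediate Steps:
p(l, W) = W + l - 7/(-105 + l) (p(l, W) = (W + l) - 7/(-105 + l) = W + l - 7/(-105 + l))
-p(80*3, 209) = -(-7 + (80*3)² - 105*209 - 8400*3 + 209*(80*3))/(-105 + 80*3) = -(-7 + 240² - 21945 - 105*240 + 209*240)/(-105 + 240) = -(-7 + 57600 - 21945 - 25200 + 50160)/135 = -60608/135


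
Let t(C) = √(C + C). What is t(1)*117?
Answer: 117*√2 ≈ 165.46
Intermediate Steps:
t(C) = √2*√C (t(C) = √(2*C) = √2*√C)
t(1)*117 = (√2*√1)*117 = (√2*1)*117 = √2*117 = 117*√2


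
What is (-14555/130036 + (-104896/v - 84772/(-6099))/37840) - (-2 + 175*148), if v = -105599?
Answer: -67494392147658382648/2606151110721015 ≈ -25898.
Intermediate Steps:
(-14555/130036 + (-104896/v - 84772/(-6099))/37840) - (-2 + 175*148) = (-14555/130036 + (-104896/(-105599) - 84772/(-6099))/37840) - (-2 + 175*148) = (-14555*1/130036 + (-104896*(-1/105599) - 84772*(-1/6099))*(1/37840)) - (-2 + 25900) = (-14555/130036 + (104896/105599 + 84772/6099)*(1/37840)) - 1*25898 = (-14555/130036 + (9591599132/644048301)*(1/37840)) - 25898 = (-14555/130036 + 2397899783/6092696927460) - 25898 = -290682205536178/2606151110721015 - 25898 = -67494392147658382648/2606151110721015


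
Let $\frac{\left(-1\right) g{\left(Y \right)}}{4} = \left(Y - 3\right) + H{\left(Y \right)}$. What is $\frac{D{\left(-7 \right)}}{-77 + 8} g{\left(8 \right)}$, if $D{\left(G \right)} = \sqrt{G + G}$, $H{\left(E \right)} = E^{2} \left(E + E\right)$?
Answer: $\frac{1372 i \sqrt{14}}{23} \approx 223.2 i$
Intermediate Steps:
$H{\left(E \right)} = 2 E^{3}$ ($H{\left(E \right)} = E^{2} \cdot 2 E = 2 E^{3}$)
$g{\left(Y \right)} = 12 - 8 Y^{3} - 4 Y$ ($g{\left(Y \right)} = - 4 \left(\left(Y - 3\right) + 2 Y^{3}\right) = - 4 \left(\left(-3 + Y\right) + 2 Y^{3}\right) = - 4 \left(-3 + Y + 2 Y^{3}\right) = 12 - 8 Y^{3} - 4 Y$)
$D{\left(G \right)} = \sqrt{2} \sqrt{G}$ ($D{\left(G \right)} = \sqrt{2 G} = \sqrt{2} \sqrt{G}$)
$\frac{D{\left(-7 \right)}}{-77 + 8} g{\left(8 \right)} = \frac{\sqrt{2} \sqrt{-7}}{-77 + 8} \left(12 - 8 \cdot 8^{3} - 32\right) = \frac{\sqrt{2} i \sqrt{7}}{-69} \left(12 - 4096 - 32\right) = - \frac{i \sqrt{14}}{69} \left(12 - 4096 - 32\right) = - \frac{i \sqrt{14}}{69} \left(-4116\right) = \frac{1372 i \sqrt{14}}{23}$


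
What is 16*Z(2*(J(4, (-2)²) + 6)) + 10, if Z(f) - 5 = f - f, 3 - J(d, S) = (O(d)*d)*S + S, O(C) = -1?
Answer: 90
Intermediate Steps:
J(d, S) = 3 - S + S*d (J(d, S) = 3 - ((-d)*S + S) = 3 - (-S*d + S) = 3 - (S - S*d) = 3 + (-S + S*d) = 3 - S + S*d)
Z(f) = 5 (Z(f) = 5 + (f - f) = 5 + 0 = 5)
16*Z(2*(J(4, (-2)²) + 6)) + 10 = 16*5 + 10 = 80 + 10 = 90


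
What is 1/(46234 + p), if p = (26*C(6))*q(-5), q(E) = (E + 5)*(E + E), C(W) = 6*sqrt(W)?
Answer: 1/46234 ≈ 2.1629e-5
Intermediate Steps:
q(E) = 2*E*(5 + E) (q(E) = (5 + E)*(2*E) = 2*E*(5 + E))
p = 0 (p = (26*(6*sqrt(6)))*(2*(-5)*(5 - 5)) = (156*sqrt(6))*(2*(-5)*0) = (156*sqrt(6))*0 = 0)
1/(46234 + p) = 1/(46234 + 0) = 1/46234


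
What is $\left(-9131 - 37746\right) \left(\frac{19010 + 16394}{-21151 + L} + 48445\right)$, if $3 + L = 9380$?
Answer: $- \frac{13368289715401}{5887} \approx -2.2708 \cdot 10^{9}$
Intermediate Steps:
$L = 9377$ ($L = -3 + 9380 = 9377$)
$\left(-9131 - 37746\right) \left(\frac{19010 + 16394}{-21151 + L} + 48445\right) = \left(-9131 - 37746\right) \left(\frac{19010 + 16394}{-21151 + 9377} + 48445\right) = - 46877 \left(\frac{35404}{-11774} + 48445\right) = - 46877 \left(35404 \left(- \frac{1}{11774}\right) + 48445\right) = - 46877 \left(- \frac{17702}{5887} + 48445\right) = \left(-46877\right) \frac{285178013}{5887} = - \frac{13368289715401}{5887}$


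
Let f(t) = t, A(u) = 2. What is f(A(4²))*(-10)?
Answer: -20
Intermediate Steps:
f(A(4²))*(-10) = 2*(-10) = -20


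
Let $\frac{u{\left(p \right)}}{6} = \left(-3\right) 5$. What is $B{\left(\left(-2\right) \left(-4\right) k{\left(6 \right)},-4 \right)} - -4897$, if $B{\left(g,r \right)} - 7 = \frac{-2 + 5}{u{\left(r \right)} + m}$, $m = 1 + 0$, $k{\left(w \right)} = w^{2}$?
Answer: $\frac{436453}{89} \approx 4904.0$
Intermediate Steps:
$m = 1$
$u{\left(p \right)} = -90$ ($u{\left(p \right)} = 6 \left(\left(-3\right) 5\right) = 6 \left(-15\right) = -90$)
$B{\left(g,r \right)} = \frac{620}{89}$ ($B{\left(g,r \right)} = 7 + \frac{-2 + 5}{-90 + 1} = 7 + \frac{3}{-89} = 7 + 3 \left(- \frac{1}{89}\right) = 7 - \frac{3}{89} = \frac{620}{89}$)
$B{\left(\left(-2\right) \left(-4\right) k{\left(6 \right)},-4 \right)} - -4897 = \frac{620}{89} - -4897 = \frac{620}{89} + 4897 = \frac{436453}{89}$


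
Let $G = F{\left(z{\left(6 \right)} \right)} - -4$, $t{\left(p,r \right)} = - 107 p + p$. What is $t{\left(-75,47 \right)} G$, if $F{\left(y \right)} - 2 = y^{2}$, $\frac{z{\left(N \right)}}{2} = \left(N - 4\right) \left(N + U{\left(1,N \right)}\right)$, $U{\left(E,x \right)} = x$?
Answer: $18364500$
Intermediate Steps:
$z{\left(N \right)} = 4 N \left(-4 + N\right)$ ($z{\left(N \right)} = 2 \left(N - 4\right) \left(N + N\right) = 2 \left(-4 + N\right) 2 N = 2 \cdot 2 N \left(-4 + N\right) = 4 N \left(-4 + N\right)$)
$F{\left(y \right)} = 2 + y^{2}$
$t{\left(p,r \right)} = - 106 p$
$G = 2310$ ($G = \left(2 + \left(4 \cdot 6 \left(-4 + 6\right)\right)^{2}\right) - -4 = \left(2 + \left(4 \cdot 6 \cdot 2\right)^{2}\right) + 4 = \left(2 + 48^{2}\right) + 4 = \left(2 + 2304\right) + 4 = 2306 + 4 = 2310$)
$t{\left(-75,47 \right)} G = \left(-106\right) \left(-75\right) 2310 = 7950 \cdot 2310 = 18364500$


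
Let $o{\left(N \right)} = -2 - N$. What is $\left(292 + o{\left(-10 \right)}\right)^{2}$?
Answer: $90000$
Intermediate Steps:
$\left(292 + o{\left(-10 \right)}\right)^{2} = \left(292 - -8\right)^{2} = \left(292 + \left(-2 + 10\right)\right)^{2} = \left(292 + 8\right)^{2} = 300^{2} = 90000$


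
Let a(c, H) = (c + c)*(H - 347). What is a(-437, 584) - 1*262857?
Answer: -469995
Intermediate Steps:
a(c, H) = 2*c*(-347 + H) (a(c, H) = (2*c)*(-347 + H) = 2*c*(-347 + H))
a(-437, 584) - 1*262857 = 2*(-437)*(-347 + 584) - 1*262857 = 2*(-437)*237 - 262857 = -207138 - 262857 = -469995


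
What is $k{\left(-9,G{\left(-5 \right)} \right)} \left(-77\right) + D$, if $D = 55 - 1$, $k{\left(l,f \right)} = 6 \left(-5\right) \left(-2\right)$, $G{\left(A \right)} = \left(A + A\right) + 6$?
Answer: $-4566$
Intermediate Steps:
$G{\left(A \right)} = 6 + 2 A$ ($G{\left(A \right)} = 2 A + 6 = 6 + 2 A$)
$k{\left(l,f \right)} = 60$ ($k{\left(l,f \right)} = \left(-30\right) \left(-2\right) = 60$)
$D = 54$
$k{\left(-9,G{\left(-5 \right)} \right)} \left(-77\right) + D = 60 \left(-77\right) + 54 = -4620 + 54 = -4566$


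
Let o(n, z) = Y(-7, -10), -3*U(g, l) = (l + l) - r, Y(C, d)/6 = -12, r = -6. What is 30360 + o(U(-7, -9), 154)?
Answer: 30288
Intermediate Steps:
Y(C, d) = -72 (Y(C, d) = 6*(-12) = -72)
U(g, l) = -2 - 2*l/3 (U(g, l) = -((l + l) - 1*(-6))/3 = -(2*l + 6)/3 = -(6 + 2*l)/3 = -2 - 2*l/3)
o(n, z) = -72
30360 + o(U(-7, -9), 154) = 30360 - 72 = 30288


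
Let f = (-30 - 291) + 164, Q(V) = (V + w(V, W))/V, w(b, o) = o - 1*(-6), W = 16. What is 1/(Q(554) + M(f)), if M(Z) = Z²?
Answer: 277/6828061 ≈ 4.0568e-5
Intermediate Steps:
w(b, o) = 6 + o (w(b, o) = o + 6 = 6 + o)
Q(V) = (22 + V)/V (Q(V) = (V + (6 + 16))/V = (V + 22)/V = (22 + V)/V)
f = -157 (f = -321 + 164 = -157)
1/(Q(554) + M(f)) = 1/((22 + 554)/554 + (-157)²) = 1/((1/554)*576 + 24649) = 1/(288/277 + 24649) = 1/(6828061/277) = 277/6828061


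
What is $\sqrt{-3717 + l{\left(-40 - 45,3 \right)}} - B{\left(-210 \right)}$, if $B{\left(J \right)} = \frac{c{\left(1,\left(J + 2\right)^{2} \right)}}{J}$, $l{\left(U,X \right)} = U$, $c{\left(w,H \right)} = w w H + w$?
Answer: $\frac{8653}{42} + i \sqrt{3802} \approx 206.02 + 61.66 i$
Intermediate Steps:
$c{\left(w,H \right)} = w + H w^{2}$ ($c{\left(w,H \right)} = w^{2} H + w = H w^{2} + w = w + H w^{2}$)
$B{\left(J \right)} = \frac{1 + \left(2 + J\right)^{2}}{J}$ ($B{\left(J \right)} = \frac{1 \left(1 + \left(J + 2\right)^{2} \cdot 1\right)}{J} = \frac{1 \left(1 + \left(2 + J\right)^{2} \cdot 1\right)}{J} = \frac{1 \left(1 + \left(2 + J\right)^{2}\right)}{J} = \frac{1 + \left(2 + J\right)^{2}}{J}$)
$\sqrt{-3717 + l{\left(-40 - 45,3 \right)}} - B{\left(-210 \right)} = \sqrt{-3717 - 85} - \frac{1 + \left(2 - 210\right)^{2}}{-210} = \sqrt{-3717 - 85} - - \frac{1 + \left(-208\right)^{2}}{210} = \sqrt{-3717 - 85} - - \frac{1 + 43264}{210} = \sqrt{-3802} - \left(- \frac{1}{210}\right) 43265 = i \sqrt{3802} - - \frac{8653}{42} = i \sqrt{3802} + \frac{8653}{42} = \frac{8653}{42} + i \sqrt{3802}$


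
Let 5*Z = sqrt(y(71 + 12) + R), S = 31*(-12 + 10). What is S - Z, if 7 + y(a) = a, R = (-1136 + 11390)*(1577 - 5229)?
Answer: -62 - 2*I*sqrt(9361883)/5 ≈ -62.0 - 1223.9*I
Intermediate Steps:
R = -37447608 (R = 10254*(-3652) = -37447608)
y(a) = -7 + a
S = -62 (S = 31*(-2) = -62)
Z = 2*I*sqrt(9361883)/5 (Z = sqrt((-7 + (71 + 12)) - 37447608)/5 = sqrt((-7 + 83) - 37447608)/5 = sqrt(76 - 37447608)/5 = sqrt(-37447532)/5 = (2*I*sqrt(9361883))/5 = 2*I*sqrt(9361883)/5 ≈ 1223.9*I)
S - Z = -62 - 2*I*sqrt(9361883)/5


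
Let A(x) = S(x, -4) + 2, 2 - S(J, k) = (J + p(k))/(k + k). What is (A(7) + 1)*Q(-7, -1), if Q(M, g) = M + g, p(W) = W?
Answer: -43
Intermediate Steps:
S(J, k) = 2 - (J + k)/(2*k) (S(J, k) = 2 - (J + k)/(k + k) = 2 - (J + k)/(2*k))
A(x) = 7/2 + x/8 (A(x) = (½)*(-x + 3*(-4))/(-4) + 2 = (½)*(-¼)*(-x - 12) + 2 = (½)*(-¼)*(-12 - x) + 2 = (3/2 + x/8) + 2 = 7/2 + x/8)
(A(7) + 1)*Q(-7, -1) = ((7/2 + (⅛)*7) + 1)*(-7 - 1) = ((7/2 + 7/8) + 1)*(-8) = (35/8 + 1)*(-8) = (43/8)*(-8) = -43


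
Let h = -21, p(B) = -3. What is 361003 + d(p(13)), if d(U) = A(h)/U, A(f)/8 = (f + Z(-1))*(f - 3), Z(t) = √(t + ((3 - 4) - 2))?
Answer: 359659 + 128*I ≈ 3.5966e+5 + 128.0*I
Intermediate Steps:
Z(t) = √(-3 + t) (Z(t) = √(t + (-1 - 2)) = √(t - 3) = √(-3 + t))
A(f) = 8*(-3 + f)*(f + 2*I) (A(f) = 8*((f + √(-3 - 1))*(f - 3)) = 8*((f + √(-4))*(-3 + f)) = 8*((f + 2*I)*(-3 + f)) = 8*((-3 + f)*(f + 2*I)) = 8*(-3 + f)*(f + 2*I))
d(U) = (4032 - 384*I)/U (d(U) = (-48*I + 8*(-21)² + 8*(-21)*(-3 + 2*I))/U = (-48*I + 8*441 + (504 - 336*I))/U = (-48*I + 3528 + (504 - 336*I))/U = (4032 - 384*I)/U)
361003 + d(p(13)) = 361003 + 192*(21 - 2*I)/(-3) = 361003 + 192*(-⅓)*(21 - 2*I) = 361003 + (-1344 + 128*I) = 359659 + 128*I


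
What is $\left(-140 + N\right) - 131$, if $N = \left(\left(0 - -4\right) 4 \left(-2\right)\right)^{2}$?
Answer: $753$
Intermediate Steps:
$N = 1024$ ($N = \left(\left(0 + 4\right) 4 \left(-2\right)\right)^{2} = \left(4 \cdot 4 \left(-2\right)\right)^{2} = \left(16 \left(-2\right)\right)^{2} = \left(-32\right)^{2} = 1024$)
$\left(-140 + N\right) - 131 = \left(-140 + 1024\right) - 131 = 884 - 131 = 753$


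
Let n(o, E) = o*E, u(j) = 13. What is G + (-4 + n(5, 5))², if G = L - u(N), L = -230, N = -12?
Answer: 198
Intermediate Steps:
G = -243 (G = -230 - 1*13 = -230 - 13 = -243)
n(o, E) = E*o
G + (-4 + n(5, 5))² = -243 + (-4 + 5*5)² = -243 + (-4 + 25)² = -243 + 21² = -243 + 441 = 198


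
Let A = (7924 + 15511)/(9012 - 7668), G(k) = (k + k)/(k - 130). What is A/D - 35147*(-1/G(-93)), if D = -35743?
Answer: 2024279350997/48038592 ≈ 42139.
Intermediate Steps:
G(k) = 2*k/(-130 + k) (G(k) = (2*k)/(-130 + k) = 2*k/(-130 + k))
A = 23435/1344 ≈ 17.437
A/D - 35147*(-1/G(-93)) = (23435/1344)/(-35743) - 35147/((-2*(-93)/(-130 - 93))) = (23435/1344)*(-1/35743) - 35147/((-2*(-93)/(-223))) = -23435/48038592 - 35147/((-2*(-93)*(-1)/223)) = -23435/48038592 - 35147/((-1*186/223)) = -23435/48038592 - 35147/(-186/223) = -23435/48038592 - 35147*(-223/186) = -23435/48038592 + 7837781/186 = 2024279350997/48038592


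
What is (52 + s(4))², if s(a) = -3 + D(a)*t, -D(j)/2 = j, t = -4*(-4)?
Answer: 6241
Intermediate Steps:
t = 16
D(j) = -2*j
s(a) = -3 - 32*a (s(a) = -3 - 2*a*16 = -3 - 32*a)
(52 + s(4))² = (52 + (-3 - 32*4))² = (52 + (-3 - 128))² = (52 - 131)² = (-79)² = 6241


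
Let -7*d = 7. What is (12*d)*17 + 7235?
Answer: 7031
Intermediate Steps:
d = -1 (d = -1/7*7 = -1)
(12*d)*17 + 7235 = (12*(-1))*17 + 7235 = -12*17 + 7235 = -204 + 7235 = 7031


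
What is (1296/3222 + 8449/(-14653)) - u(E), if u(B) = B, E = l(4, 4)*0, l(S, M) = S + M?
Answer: -457355/2622887 ≈ -0.17437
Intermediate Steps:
l(S, M) = M + S
E = 0 (E = (4 + 4)*0 = 8*0 = 0)
(1296/3222 + 8449/(-14653)) - u(E) = (1296/3222 + 8449/(-14653)) - 1*0 = (1296*(1/3222) + 8449*(-1/14653)) + 0 = (72/179 - 8449/14653) + 0 = -457355/2622887 + 0 = -457355/2622887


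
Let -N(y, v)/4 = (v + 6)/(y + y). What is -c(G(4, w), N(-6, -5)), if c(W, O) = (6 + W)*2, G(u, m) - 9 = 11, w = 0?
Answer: -52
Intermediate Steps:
G(u, m) = 20 (G(u, m) = 9 + 11 = 20)
N(y, v) = -2*(6 + v)/y (N(y, v) = -4*(v + 6)/(y + y) = -4*(6 + v)/(2*y) = -4*(6 + v)*1/(2*y) = -2*(6 + v)/y)
c(W, O) = 12 + 2*W
-c(G(4, w), N(-6, -5)) = -(12 + 2*20) = -(12 + 40) = -1*52 = -52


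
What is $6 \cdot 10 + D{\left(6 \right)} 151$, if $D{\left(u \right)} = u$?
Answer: $966$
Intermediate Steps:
$6 \cdot 10 + D{\left(6 \right)} 151 = 6 \cdot 10 + 6 \cdot 151 = 60 + 906 = 966$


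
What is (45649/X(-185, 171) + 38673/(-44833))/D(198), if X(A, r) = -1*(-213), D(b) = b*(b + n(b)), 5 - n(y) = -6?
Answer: 1019172134/197587235439 ≈ 0.0051581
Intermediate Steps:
n(y) = 11 (n(y) = 5 - 1*(-6) = 5 + 6 = 11)
D(b) = b*(11 + b) (D(b) = b*(b + 11) = b*(11 + b))
X(A, r) = 213
(45649/X(-185, 171) + 38673/(-44833))/D(198) = (45649/213 + 38673/(-44833))/((198*(11 + 198))) = (45649*(1/213) + 38673*(-1/44833))/((198*209)) = (45649/213 - 38673/44833)/41382 = (2038344268/9549429)*(1/41382) = 1019172134/197587235439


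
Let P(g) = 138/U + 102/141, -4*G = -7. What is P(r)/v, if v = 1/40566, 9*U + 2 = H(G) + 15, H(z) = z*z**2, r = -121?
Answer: 3258991308/1175 ≈ 2.7736e+6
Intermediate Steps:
G = 7/4 (G = -1/4*(-7) = 7/4 ≈ 1.7500)
H(z) = z**3
U = 1175/576 (U = -2/9 + ((7/4)**3 + 15)/9 = -2/9 + (343/64 + 15)/9 = -2/9 + (1/9)*(1303/64) = -2/9 + 1303/576 = 1175/576 ≈ 2.0399)
P(g) = 80338/1175 (P(g) = 138/(1175/576) + 102/141 = 138*(576/1175) + 102*(1/141) = 79488/1175 + 34/47 = 80338/1175)
v = 1/40566 ≈ 2.4651e-5
P(r)/v = 80338/(1175*(1/40566)) = (80338/1175)*40566 = 3258991308/1175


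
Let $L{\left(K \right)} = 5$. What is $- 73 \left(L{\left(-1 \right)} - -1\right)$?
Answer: $-438$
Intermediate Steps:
$- 73 \left(L{\left(-1 \right)} - -1\right) = - 73 \left(5 - -1\right) = - 73 \left(5 + \left(-54 + 55\right)\right) = - 73 \left(5 + 1\right) = \left(-73\right) 6 = -438$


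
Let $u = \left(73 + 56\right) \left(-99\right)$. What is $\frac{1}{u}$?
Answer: $- \frac{1}{12771} \approx -7.8302 \cdot 10^{-5}$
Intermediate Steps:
$u = -12771$ ($u = 129 \left(-99\right) = -12771$)
$\frac{1}{u} = \frac{1}{-12771} = - \frac{1}{12771}$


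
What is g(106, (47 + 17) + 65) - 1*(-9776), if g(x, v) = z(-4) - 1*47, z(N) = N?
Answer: 9725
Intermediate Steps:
g(x, v) = -51 (g(x, v) = -4 - 1*47 = -4 - 47 = -51)
g(106, (47 + 17) + 65) - 1*(-9776) = -51 - 1*(-9776) = -51 + 9776 = 9725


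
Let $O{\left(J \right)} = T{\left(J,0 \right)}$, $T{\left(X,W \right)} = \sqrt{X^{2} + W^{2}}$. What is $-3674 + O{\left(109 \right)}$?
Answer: $-3565$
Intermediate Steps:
$T{\left(X,W \right)} = \sqrt{W^{2} + X^{2}}$
$O{\left(J \right)} = \sqrt{J^{2}}$ ($O{\left(J \right)} = \sqrt{0^{2} + J^{2}} = \sqrt{0 + J^{2}} = \sqrt{J^{2}}$)
$-3674 + O{\left(109 \right)} = -3674 + \sqrt{109^{2}} = -3674 + \sqrt{11881} = -3674 + 109 = -3565$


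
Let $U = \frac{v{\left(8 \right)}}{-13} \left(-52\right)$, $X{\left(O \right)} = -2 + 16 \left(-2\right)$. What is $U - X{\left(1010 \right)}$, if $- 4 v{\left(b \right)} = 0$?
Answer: $34$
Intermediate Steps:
$v{\left(b \right)} = 0$ ($v{\left(b \right)} = \left(- \frac{1}{4}\right) 0 = 0$)
$X{\left(O \right)} = -34$ ($X{\left(O \right)} = -2 - 32 = -34$)
$U = 0$ ($U = \frac{1}{-13} \cdot 0 \left(-52\right) = \left(- \frac{1}{13}\right) 0 \left(-52\right) = 0 \left(-52\right) = 0$)
$U - X{\left(1010 \right)} = 0 - -34 = 0 + 34 = 34$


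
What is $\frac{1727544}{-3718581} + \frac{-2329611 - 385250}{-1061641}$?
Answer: $\frac{2753799664179}{1315932683807} \approx 2.0927$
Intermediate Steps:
$\frac{1727544}{-3718581} + \frac{-2329611 - 385250}{-1061641} = 1727544 \left(- \frac{1}{3718581}\right) - - \frac{2714861}{1061641} = - \frac{575848}{1239527} + \frac{2714861}{1061641} = \frac{2753799664179}{1315932683807}$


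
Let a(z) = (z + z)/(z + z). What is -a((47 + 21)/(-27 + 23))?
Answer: -1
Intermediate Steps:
a(z) = 1 (a(z) = (2*z)/((2*z)) = (2*z)*(1/(2*z)) = 1)
-a((47 + 21)/(-27 + 23)) = -1*1 = -1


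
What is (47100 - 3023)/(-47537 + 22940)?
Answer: -44077/24597 ≈ -1.7920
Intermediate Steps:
(47100 - 3023)/(-47537 + 22940) = 44077/(-24597) = 44077*(-1/24597) = -44077/24597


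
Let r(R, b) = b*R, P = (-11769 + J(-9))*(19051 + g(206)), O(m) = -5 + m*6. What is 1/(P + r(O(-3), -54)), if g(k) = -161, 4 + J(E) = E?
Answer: -1/222560738 ≈ -4.4932e-9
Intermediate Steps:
J(E) = -4 + E
O(m) = -5 + 6*m
P = -222561980 (P = (-11769 + (-4 - 9))*(19051 - 161) = (-11769 - 13)*18890 = -11782*18890 = -222561980)
r(R, b) = R*b
1/(P + r(O(-3), -54)) = 1/(-222561980 + (-5 + 6*(-3))*(-54)) = 1/(-222561980 + (-5 - 18)*(-54)) = 1/(-222561980 - 23*(-54)) = 1/(-222561980 + 1242) = 1/(-222560738) = -1/222560738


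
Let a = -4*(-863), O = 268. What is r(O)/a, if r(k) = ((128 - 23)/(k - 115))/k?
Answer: 35/47181936 ≈ 7.4181e-7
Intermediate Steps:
a = 3452
r(k) = 105/(k*(-115 + k)) (r(k) = (105/(-115 + k))/k = 105/(k*(-115 + k)))
r(O)/a = (105/(268*(-115 + 268)))/3452 = (105*(1/268)/153)*(1/3452) = (105*(1/268)*(1/153))*(1/3452) = (35/13668)*(1/3452) = 35/47181936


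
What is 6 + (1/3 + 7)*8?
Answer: 194/3 ≈ 64.667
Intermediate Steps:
6 + (1/3 + 7)*8 = 6 + (⅓ + 7)*8 = 6 + (22/3)*8 = 6 + 176/3 = 194/3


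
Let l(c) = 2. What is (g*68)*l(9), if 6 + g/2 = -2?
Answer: -2176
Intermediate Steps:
g = -16 (g = -12 + 2*(-2) = -12 - 4 = -16)
(g*68)*l(9) = -16*68*2 = -1088*2 = -2176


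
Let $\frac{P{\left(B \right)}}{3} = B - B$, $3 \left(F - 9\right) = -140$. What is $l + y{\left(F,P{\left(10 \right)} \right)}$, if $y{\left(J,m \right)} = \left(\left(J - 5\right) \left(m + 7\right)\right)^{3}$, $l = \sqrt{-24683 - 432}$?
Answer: $- \frac{719323136}{27} + i \sqrt{25115} \approx -2.6642 \cdot 10^{7} + 158.48 i$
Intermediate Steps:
$F = - \frac{113}{3}$ ($F = 9 + \frac{1}{3} \left(-140\right) = 9 - \frac{140}{3} = - \frac{113}{3} \approx -37.667$)
$P{\left(B \right)} = 0$ ($P{\left(B \right)} = 3 \left(B - B\right) = 3 \cdot 0 = 0$)
$l = i \sqrt{25115}$ ($l = \sqrt{-25115} = i \sqrt{25115} \approx 158.48 i$)
$y{\left(J,m \right)} = \left(-5 + J\right)^{3} \left(7 + m\right)^{3}$ ($y{\left(J,m \right)} = \left(\left(-5 + J\right) \left(7 + m\right)\right)^{3} = \left(-5 + J\right)^{3} \left(7 + m\right)^{3}$)
$l + y{\left(F,P{\left(10 \right)} \right)} = i \sqrt{25115} + \left(-5 - \frac{113}{3}\right)^{3} \left(7 + 0\right)^{3} = i \sqrt{25115} + \left(- \frac{128}{3}\right)^{3} \cdot 7^{3} = i \sqrt{25115} - \frac{719323136}{27} = - \frac{719323136}{27} + i \sqrt{25115}$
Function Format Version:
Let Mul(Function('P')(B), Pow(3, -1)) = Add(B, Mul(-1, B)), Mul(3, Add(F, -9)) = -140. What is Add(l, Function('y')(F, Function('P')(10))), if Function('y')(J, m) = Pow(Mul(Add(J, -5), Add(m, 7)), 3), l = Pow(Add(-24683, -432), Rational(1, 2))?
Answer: Add(Rational(-719323136, 27), Mul(I, Pow(25115, Rational(1, 2)))) ≈ Add(-2.6642e+7, Mul(158.48, I))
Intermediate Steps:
F = Rational(-113, 3) (F = Add(9, Mul(Rational(1, 3), -140)) = Add(9, Rational(-140, 3)) = Rational(-113, 3) ≈ -37.667)
Function('P')(B) = 0 (Function('P')(B) = Mul(3, Add(B, Mul(-1, B))) = Mul(3, 0) = 0)
l = Mul(I, Pow(25115, Rational(1, 2))) (l = Pow(-25115, Rational(1, 2)) = Mul(I, Pow(25115, Rational(1, 2))) ≈ Mul(158.48, I))
Function('y')(J, m) = Mul(Pow(Add(-5, J), 3), Pow(Add(7, m), 3)) (Function('y')(J, m) = Pow(Mul(Add(-5, J), Add(7, m)), 3) = Mul(Pow(Add(-5, J), 3), Pow(Add(7, m), 3)))
Add(l, Function('y')(F, Function('P')(10))) = Add(Mul(I, Pow(25115, Rational(1, 2))), Mul(Pow(Add(-5, Rational(-113, 3)), 3), Pow(Add(7, 0), 3))) = Add(Mul(I, Pow(25115, Rational(1, 2))), Mul(Pow(Rational(-128, 3), 3), Pow(7, 3))) = Add(Mul(I, Pow(25115, Rational(1, 2))), Mul(Rational(-2097152, 27), 343)) = Add(Mul(I, Pow(25115, Rational(1, 2))), Rational(-719323136, 27)) = Add(Rational(-719323136, 27), Mul(I, Pow(25115, Rational(1, 2))))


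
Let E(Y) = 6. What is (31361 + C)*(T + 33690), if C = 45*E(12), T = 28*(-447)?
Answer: 669754794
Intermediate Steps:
T = -12516
C = 270 (C = 45*6 = 270)
(31361 + C)*(T + 33690) = (31361 + 270)*(-12516 + 33690) = 31631*21174 = 669754794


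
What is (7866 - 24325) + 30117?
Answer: 13658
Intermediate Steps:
(7866 - 24325) + 30117 = -16459 + 30117 = 13658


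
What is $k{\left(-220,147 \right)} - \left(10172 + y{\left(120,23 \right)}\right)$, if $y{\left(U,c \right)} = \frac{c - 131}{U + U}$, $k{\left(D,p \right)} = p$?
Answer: $- \frac{200491}{20} \approx -10025.0$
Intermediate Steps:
$y{\left(U,c \right)} = \frac{-131 + c}{2 U}$
$k{\left(-220,147 \right)} - \left(10172 + y{\left(120,23 \right)}\right) = 147 - \left(10172 + \frac{-131 + 23}{2 \cdot 120}\right) = 147 - \left(10172 + \frac{1}{2} \cdot \frac{1}{120} \left(-108\right)\right) = 147 - \left(10172 - \frac{9}{20}\right) = 147 - \frac{203431}{20} = - \frac{200491}{20}$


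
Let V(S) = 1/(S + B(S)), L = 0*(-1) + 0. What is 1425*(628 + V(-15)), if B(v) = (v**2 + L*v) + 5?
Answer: 38480985/43 ≈ 8.9491e+5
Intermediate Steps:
L = 0 (L = 0 + 0 = 0)
B(v) = 5 + v**2 (B(v) = (v**2 + 0*v) + 5 = (v**2 + 0) + 5 = v**2 + 5 = 5 + v**2)
V(S) = 1/(5 + S + S**2) (V(S) = 1/(S + (5 + S**2)) = 1/(5 + S + S**2))
1425*(628 + V(-15)) = 1425*(628 + 1/(5 - 15 + (-15)**2)) = 1425*(628 + 1/(5 - 15 + 225)) = 1425*(628 + 1/215) = 1425*(135021/215) = 38480985/43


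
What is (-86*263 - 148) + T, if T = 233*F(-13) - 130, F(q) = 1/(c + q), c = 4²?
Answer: -68455/3 ≈ -22818.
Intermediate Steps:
c = 16
F(q) = 1/(16 + q)
T = -157/3 (T = 233/(16 - 13) - 130 = 233/3 - 130 = -157/3 ≈ -52.333)
(-86*263 - 148) + T = (-86*263 - 148) - 157/3 = (-22618 - 148) - 157/3 = -22766 - 157/3 = -68455/3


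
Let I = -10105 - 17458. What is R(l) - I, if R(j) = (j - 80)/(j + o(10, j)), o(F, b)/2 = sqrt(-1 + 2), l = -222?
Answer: 3032081/110 ≈ 27564.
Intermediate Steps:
I = -27563
o(F, b) = 2 (o(F, b) = 2*sqrt(-1 + 2) = 2*sqrt(1) = 2*1 = 2)
R(j) = (-80 + j)/(2 + j) (R(j) = (j - 80)/(j + 2) = (-80 + j)/(2 + j))
R(l) - I = (-80 - 222)/(2 - 222) - 1*(-27563) = -302/(-220) + 27563 = -1/220*(-302) + 27563 = 151/110 + 27563 = 3032081/110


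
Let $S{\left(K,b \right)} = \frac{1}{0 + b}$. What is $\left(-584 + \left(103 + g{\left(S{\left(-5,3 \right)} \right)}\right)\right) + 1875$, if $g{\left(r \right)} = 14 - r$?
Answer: $\frac{4223}{3} \approx 1407.7$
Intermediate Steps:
$S{\left(K,b \right)} = \frac{1}{b}$
$\left(-584 + \left(103 + g{\left(S{\left(-5,3 \right)} \right)}\right)\right) + 1875 = \left(-584 + \left(103 + \left(14 - \frac{1}{3}\right)\right)\right) + 1875 = \left(-584 + \left(103 + \frac{41}{3}\right)\right) + 1875 = \left(-584 + \frac{350}{3}\right) + 1875 = - \frac{1402}{3} + 1875 = \frac{4223}{3}$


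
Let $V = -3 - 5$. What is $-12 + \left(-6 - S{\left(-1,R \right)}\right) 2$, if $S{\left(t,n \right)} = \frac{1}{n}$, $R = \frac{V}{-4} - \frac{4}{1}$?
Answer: $-23$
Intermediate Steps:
$V = -8$
$R = -2$ ($R = - \frac{8}{-4} - \frac{4}{1} = \left(-8\right) \left(- \frac{1}{4}\right) - 4 = 2 - 4 = -2$)
$-12 + \left(-6 - S{\left(-1,R \right)}\right) 2 = -12 + \left(-6 - \frac{1}{-2}\right) 2 = -12 + \left(-6 - - \frac{1}{2}\right) 2 = -12 + \left(-6 + \frac{1}{2}\right) 2 = -12 - 11 = -23$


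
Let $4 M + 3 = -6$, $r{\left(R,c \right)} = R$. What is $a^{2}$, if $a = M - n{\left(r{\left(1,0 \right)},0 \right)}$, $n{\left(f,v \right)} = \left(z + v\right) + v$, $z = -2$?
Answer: $\frac{1}{16} \approx 0.0625$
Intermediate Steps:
$M = - \frac{9}{4}$ ($M = - \frac{3}{4} + \frac{1}{4} \left(-6\right) = - \frac{3}{4} - \frac{3}{2} = - \frac{9}{4} \approx -2.25$)
$n{\left(f,v \right)} = -2 + 2 v$ ($n{\left(f,v \right)} = \left(-2 + v\right) + v = -2 + 2 v$)
$a = - \frac{1}{4}$ ($a = - \frac{9}{4} - \left(-2 + 2 \cdot 0\right) = - \frac{9}{4} - \left(-2 + 0\right) = - \frac{9}{4} - -2 = - \frac{9}{4} + 2 = - \frac{1}{4} \approx -0.25$)
$a^{2} = \left(- \frac{1}{4}\right)^{2} = \frac{1}{16}$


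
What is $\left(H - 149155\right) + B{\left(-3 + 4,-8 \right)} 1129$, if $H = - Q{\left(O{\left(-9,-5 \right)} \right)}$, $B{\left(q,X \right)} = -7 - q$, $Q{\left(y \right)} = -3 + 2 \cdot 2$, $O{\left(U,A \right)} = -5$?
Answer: $-158188$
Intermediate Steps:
$Q{\left(y \right)} = 1$ ($Q{\left(y \right)} = -3 + 4 = 1$)
$H = -1$ ($H = \left(-1\right) 1 = -1$)
$\left(H - 149155\right) + B{\left(-3 + 4,-8 \right)} 1129 = \left(-1 - 149155\right) + \left(-7 - \left(-3 + 4\right)\right) 1129 = -149156 + \left(-7 - 1\right) 1129 = -149156 - 9032 = -158188$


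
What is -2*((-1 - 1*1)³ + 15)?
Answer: -14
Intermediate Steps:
-2*((-1 - 1*1)³ + 15) = -2*((-1 - 1)³ + 15) = -2*((-2)³ + 15) = -2*(-8 + 15) = -2*7 = -14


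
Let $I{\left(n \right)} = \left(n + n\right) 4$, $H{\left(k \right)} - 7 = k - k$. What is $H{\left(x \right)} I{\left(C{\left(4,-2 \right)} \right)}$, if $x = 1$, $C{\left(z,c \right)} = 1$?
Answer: $56$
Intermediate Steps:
$H{\left(k \right)} = 7$ ($H{\left(k \right)} = 7 + \left(k - k\right) = 7 + 0 = 7$)
$I{\left(n \right)} = 8 n$ ($I{\left(n \right)} = 2 n 4 = 8 n$)
$H{\left(x \right)} I{\left(C{\left(4,-2 \right)} \right)} = 7 \cdot 8 \cdot 1 = 7 \cdot 8 = 56$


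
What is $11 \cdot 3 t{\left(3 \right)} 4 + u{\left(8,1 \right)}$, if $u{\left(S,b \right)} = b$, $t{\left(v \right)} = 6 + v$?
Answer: $1189$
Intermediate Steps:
$11 \cdot 3 t{\left(3 \right)} 4 + u{\left(8,1 \right)} = 11 \cdot 3 \left(6 + 3\right) 4 + 1 = 11 \cdot 3 \cdot 9 \cdot 4 + 1 = 11 \cdot 27 \cdot 4 + 1 = 11 \cdot 108 + 1 = 1188 + 1 = 1189$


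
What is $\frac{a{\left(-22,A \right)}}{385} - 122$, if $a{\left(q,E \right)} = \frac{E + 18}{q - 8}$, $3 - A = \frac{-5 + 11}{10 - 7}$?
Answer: $- \frac{1409119}{11550} \approx -122.0$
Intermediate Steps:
$A = 1$ ($A = 3 - \frac{-5 + 11}{10 - 7} = 3 - \frac{6}{3} = 3 - 6 \cdot \frac{1}{3} = 3 - 2 = 1$)
$a{\left(q,E \right)} = \frac{18 + E}{-8 + q}$
$\frac{a{\left(-22,A \right)}}{385} - 122 = \frac{\frac{1}{-8 - 22} \left(18 + 1\right)}{385} - 122 = \frac{\frac{1}{-30} \cdot 19}{385} - 122 = \frac{\left(- \frac{1}{30}\right) 19}{385} - 122 = \frac{1}{385} \left(- \frac{19}{30}\right) - 122 = - \frac{19}{11550} - 122 = - \frac{1409119}{11550}$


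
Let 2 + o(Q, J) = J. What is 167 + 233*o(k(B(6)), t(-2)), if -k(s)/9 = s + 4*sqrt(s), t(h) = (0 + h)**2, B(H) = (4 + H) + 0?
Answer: 633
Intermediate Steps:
B(H) = 4 + H
t(h) = h**2
k(s) = -36*sqrt(s) - 9*s (k(s) = -9*(s + 4*sqrt(s)) = -36*sqrt(s) - 9*s)
o(Q, J) = -2 + J
167 + 233*o(k(B(6)), t(-2)) = 167 + 233*(-2 + (-2)**2) = 167 + 233*(-2 + 4) = 167 + 233*2 = 167 + 466 = 633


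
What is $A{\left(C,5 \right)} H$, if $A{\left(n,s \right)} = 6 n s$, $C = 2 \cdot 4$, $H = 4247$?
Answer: $1019280$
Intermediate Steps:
$C = 8$
$A{\left(n,s \right)} = 6 n s$
$A{\left(C,5 \right)} H = 6 \cdot 8 \cdot 5 \cdot 4247 = 240 \cdot 4247 = 1019280$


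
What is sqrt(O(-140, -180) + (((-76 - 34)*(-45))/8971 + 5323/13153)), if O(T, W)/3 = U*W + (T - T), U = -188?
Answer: sqrt(1413471494135215348309)/117995563 ≈ 318.62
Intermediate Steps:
O(T, W) = -564*W (O(T, W) = 3*(-188*W + (T - T)) = 3*(-188*W + 0) = 3*(-188*W) = -564*W)
sqrt(O(-140, -180) + (((-76 - 34)*(-45))/8971 + 5323/13153)) = sqrt(-564*(-180) + (((-76 - 34)*(-45))/8971 + 5323/13153)) = sqrt(101520 + (-110*(-45)*(1/8971) + 5323*(1/13153))) = sqrt(101520 + (4950*(1/8971) + 5323/13153)) = sqrt(101520 + (4950/8971 + 5323/13153)) = sqrt(101520 + 112859983/117995563) = sqrt(11979022415743/117995563) = sqrt(1413471494135215348309)/117995563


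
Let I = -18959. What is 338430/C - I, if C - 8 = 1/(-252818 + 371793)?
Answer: 19436634803/317267 ≈ 61263.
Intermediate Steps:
C = 951801/118975 (C = 8 + 1/(-252818 + 371793) = 8 + 1/118975 = 951801/118975 ≈ 8.0000)
338430/C - I = 338430/(951801/118975) - 1*(-18959) = 338430*(118975/951801) + 18959 = 13421569750/317267 + 18959 = 19436634803/317267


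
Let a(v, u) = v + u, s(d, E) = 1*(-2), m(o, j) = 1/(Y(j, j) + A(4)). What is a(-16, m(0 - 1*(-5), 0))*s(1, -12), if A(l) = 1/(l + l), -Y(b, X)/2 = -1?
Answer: 528/17 ≈ 31.059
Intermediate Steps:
Y(b, X) = 2 (Y(b, X) = -2*(-1) = 2)
A(l) = 1/(2*l)
m(o, j) = 8/17 (m(o, j) = 1/(2 + (½)/4) = 1/(2 + (½)*(¼)) = 1/(2 + ⅛) = 1/(17/8) = 8/17)
s(d, E) = -2
a(v, u) = u + v
a(-16, m(0 - 1*(-5), 0))*s(1, -12) = (8/17 - 16)*(-2) = -264/17*(-2) = 528/17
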